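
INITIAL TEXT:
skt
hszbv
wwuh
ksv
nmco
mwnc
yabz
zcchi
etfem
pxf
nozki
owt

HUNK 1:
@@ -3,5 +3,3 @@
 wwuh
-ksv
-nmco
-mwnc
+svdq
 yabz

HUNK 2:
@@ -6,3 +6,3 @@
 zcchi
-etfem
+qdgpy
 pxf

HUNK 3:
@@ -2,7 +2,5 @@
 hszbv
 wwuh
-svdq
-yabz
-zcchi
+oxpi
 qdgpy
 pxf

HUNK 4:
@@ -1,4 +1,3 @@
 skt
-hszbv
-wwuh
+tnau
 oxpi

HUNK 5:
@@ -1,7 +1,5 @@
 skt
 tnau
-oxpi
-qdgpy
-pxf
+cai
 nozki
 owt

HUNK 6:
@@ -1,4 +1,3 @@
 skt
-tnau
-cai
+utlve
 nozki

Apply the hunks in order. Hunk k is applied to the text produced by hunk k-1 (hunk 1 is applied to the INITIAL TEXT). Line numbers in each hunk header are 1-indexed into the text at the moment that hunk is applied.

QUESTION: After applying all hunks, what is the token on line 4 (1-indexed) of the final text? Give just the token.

Answer: owt

Derivation:
Hunk 1: at line 3 remove [ksv,nmco,mwnc] add [svdq] -> 10 lines: skt hszbv wwuh svdq yabz zcchi etfem pxf nozki owt
Hunk 2: at line 6 remove [etfem] add [qdgpy] -> 10 lines: skt hszbv wwuh svdq yabz zcchi qdgpy pxf nozki owt
Hunk 3: at line 2 remove [svdq,yabz,zcchi] add [oxpi] -> 8 lines: skt hszbv wwuh oxpi qdgpy pxf nozki owt
Hunk 4: at line 1 remove [hszbv,wwuh] add [tnau] -> 7 lines: skt tnau oxpi qdgpy pxf nozki owt
Hunk 5: at line 1 remove [oxpi,qdgpy,pxf] add [cai] -> 5 lines: skt tnau cai nozki owt
Hunk 6: at line 1 remove [tnau,cai] add [utlve] -> 4 lines: skt utlve nozki owt
Final line 4: owt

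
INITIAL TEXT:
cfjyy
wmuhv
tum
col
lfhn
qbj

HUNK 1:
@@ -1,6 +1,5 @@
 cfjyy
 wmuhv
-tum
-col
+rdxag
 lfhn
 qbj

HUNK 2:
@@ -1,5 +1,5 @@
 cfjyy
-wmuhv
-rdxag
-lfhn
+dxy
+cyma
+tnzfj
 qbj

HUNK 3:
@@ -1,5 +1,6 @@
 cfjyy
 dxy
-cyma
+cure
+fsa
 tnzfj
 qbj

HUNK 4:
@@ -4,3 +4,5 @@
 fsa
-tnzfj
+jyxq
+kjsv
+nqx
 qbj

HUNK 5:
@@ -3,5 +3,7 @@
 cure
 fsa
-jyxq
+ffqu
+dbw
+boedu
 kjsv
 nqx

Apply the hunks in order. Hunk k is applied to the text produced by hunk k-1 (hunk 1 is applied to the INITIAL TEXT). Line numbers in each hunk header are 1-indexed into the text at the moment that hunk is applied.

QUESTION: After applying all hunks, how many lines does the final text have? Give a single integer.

Hunk 1: at line 1 remove [tum,col] add [rdxag] -> 5 lines: cfjyy wmuhv rdxag lfhn qbj
Hunk 2: at line 1 remove [wmuhv,rdxag,lfhn] add [dxy,cyma,tnzfj] -> 5 lines: cfjyy dxy cyma tnzfj qbj
Hunk 3: at line 1 remove [cyma] add [cure,fsa] -> 6 lines: cfjyy dxy cure fsa tnzfj qbj
Hunk 4: at line 4 remove [tnzfj] add [jyxq,kjsv,nqx] -> 8 lines: cfjyy dxy cure fsa jyxq kjsv nqx qbj
Hunk 5: at line 3 remove [jyxq] add [ffqu,dbw,boedu] -> 10 lines: cfjyy dxy cure fsa ffqu dbw boedu kjsv nqx qbj
Final line count: 10

Answer: 10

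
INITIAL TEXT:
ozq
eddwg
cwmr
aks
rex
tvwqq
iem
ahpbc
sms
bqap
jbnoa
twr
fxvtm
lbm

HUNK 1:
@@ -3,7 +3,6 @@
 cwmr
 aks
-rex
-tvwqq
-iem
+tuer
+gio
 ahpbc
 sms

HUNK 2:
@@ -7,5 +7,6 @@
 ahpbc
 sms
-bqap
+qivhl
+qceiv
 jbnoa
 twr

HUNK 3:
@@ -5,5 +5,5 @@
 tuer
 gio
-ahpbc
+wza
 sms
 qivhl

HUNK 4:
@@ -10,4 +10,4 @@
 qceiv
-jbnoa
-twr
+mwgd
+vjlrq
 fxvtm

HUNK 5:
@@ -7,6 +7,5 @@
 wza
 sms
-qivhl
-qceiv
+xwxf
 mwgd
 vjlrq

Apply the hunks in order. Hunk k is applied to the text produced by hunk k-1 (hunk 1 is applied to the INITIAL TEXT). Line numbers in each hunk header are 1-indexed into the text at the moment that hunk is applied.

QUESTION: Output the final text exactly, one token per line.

Answer: ozq
eddwg
cwmr
aks
tuer
gio
wza
sms
xwxf
mwgd
vjlrq
fxvtm
lbm

Derivation:
Hunk 1: at line 3 remove [rex,tvwqq,iem] add [tuer,gio] -> 13 lines: ozq eddwg cwmr aks tuer gio ahpbc sms bqap jbnoa twr fxvtm lbm
Hunk 2: at line 7 remove [bqap] add [qivhl,qceiv] -> 14 lines: ozq eddwg cwmr aks tuer gio ahpbc sms qivhl qceiv jbnoa twr fxvtm lbm
Hunk 3: at line 5 remove [ahpbc] add [wza] -> 14 lines: ozq eddwg cwmr aks tuer gio wza sms qivhl qceiv jbnoa twr fxvtm lbm
Hunk 4: at line 10 remove [jbnoa,twr] add [mwgd,vjlrq] -> 14 lines: ozq eddwg cwmr aks tuer gio wza sms qivhl qceiv mwgd vjlrq fxvtm lbm
Hunk 5: at line 7 remove [qivhl,qceiv] add [xwxf] -> 13 lines: ozq eddwg cwmr aks tuer gio wza sms xwxf mwgd vjlrq fxvtm lbm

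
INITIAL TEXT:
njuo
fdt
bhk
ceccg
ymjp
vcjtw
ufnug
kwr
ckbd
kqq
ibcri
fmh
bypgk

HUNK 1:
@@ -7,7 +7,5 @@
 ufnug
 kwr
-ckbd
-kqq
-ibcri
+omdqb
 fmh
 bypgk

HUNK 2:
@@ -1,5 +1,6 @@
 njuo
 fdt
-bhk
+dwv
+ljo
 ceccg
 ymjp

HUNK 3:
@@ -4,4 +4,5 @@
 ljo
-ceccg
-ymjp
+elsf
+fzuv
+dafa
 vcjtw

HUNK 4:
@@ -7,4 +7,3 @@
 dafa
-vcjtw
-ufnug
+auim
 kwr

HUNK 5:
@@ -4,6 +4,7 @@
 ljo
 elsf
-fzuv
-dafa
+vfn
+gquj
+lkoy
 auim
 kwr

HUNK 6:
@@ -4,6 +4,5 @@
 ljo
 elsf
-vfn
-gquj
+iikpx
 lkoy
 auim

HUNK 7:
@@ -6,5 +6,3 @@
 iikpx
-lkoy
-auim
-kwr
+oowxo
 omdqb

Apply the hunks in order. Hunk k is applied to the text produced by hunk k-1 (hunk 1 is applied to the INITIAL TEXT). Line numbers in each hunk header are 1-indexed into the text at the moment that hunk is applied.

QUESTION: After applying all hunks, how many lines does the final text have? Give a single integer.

Hunk 1: at line 7 remove [ckbd,kqq,ibcri] add [omdqb] -> 11 lines: njuo fdt bhk ceccg ymjp vcjtw ufnug kwr omdqb fmh bypgk
Hunk 2: at line 1 remove [bhk] add [dwv,ljo] -> 12 lines: njuo fdt dwv ljo ceccg ymjp vcjtw ufnug kwr omdqb fmh bypgk
Hunk 3: at line 4 remove [ceccg,ymjp] add [elsf,fzuv,dafa] -> 13 lines: njuo fdt dwv ljo elsf fzuv dafa vcjtw ufnug kwr omdqb fmh bypgk
Hunk 4: at line 7 remove [vcjtw,ufnug] add [auim] -> 12 lines: njuo fdt dwv ljo elsf fzuv dafa auim kwr omdqb fmh bypgk
Hunk 5: at line 4 remove [fzuv,dafa] add [vfn,gquj,lkoy] -> 13 lines: njuo fdt dwv ljo elsf vfn gquj lkoy auim kwr omdqb fmh bypgk
Hunk 6: at line 4 remove [vfn,gquj] add [iikpx] -> 12 lines: njuo fdt dwv ljo elsf iikpx lkoy auim kwr omdqb fmh bypgk
Hunk 7: at line 6 remove [lkoy,auim,kwr] add [oowxo] -> 10 lines: njuo fdt dwv ljo elsf iikpx oowxo omdqb fmh bypgk
Final line count: 10

Answer: 10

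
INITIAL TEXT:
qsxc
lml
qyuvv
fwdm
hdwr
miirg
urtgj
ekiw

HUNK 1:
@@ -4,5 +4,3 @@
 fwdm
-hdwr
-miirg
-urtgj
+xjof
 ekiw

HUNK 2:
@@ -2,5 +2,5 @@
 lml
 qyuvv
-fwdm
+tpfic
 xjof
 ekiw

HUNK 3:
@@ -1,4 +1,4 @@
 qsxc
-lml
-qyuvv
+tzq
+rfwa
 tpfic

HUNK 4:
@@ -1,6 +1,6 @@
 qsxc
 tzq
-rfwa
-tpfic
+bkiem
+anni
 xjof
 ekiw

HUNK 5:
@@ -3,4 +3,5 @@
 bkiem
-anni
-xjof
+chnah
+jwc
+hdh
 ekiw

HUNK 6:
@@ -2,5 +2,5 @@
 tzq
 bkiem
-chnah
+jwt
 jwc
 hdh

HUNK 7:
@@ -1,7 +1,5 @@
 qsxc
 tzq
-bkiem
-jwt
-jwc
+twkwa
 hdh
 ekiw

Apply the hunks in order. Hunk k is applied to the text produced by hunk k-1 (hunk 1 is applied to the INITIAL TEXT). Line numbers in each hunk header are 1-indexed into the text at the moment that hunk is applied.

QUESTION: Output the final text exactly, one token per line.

Answer: qsxc
tzq
twkwa
hdh
ekiw

Derivation:
Hunk 1: at line 4 remove [hdwr,miirg,urtgj] add [xjof] -> 6 lines: qsxc lml qyuvv fwdm xjof ekiw
Hunk 2: at line 2 remove [fwdm] add [tpfic] -> 6 lines: qsxc lml qyuvv tpfic xjof ekiw
Hunk 3: at line 1 remove [lml,qyuvv] add [tzq,rfwa] -> 6 lines: qsxc tzq rfwa tpfic xjof ekiw
Hunk 4: at line 1 remove [rfwa,tpfic] add [bkiem,anni] -> 6 lines: qsxc tzq bkiem anni xjof ekiw
Hunk 5: at line 3 remove [anni,xjof] add [chnah,jwc,hdh] -> 7 lines: qsxc tzq bkiem chnah jwc hdh ekiw
Hunk 6: at line 2 remove [chnah] add [jwt] -> 7 lines: qsxc tzq bkiem jwt jwc hdh ekiw
Hunk 7: at line 1 remove [bkiem,jwt,jwc] add [twkwa] -> 5 lines: qsxc tzq twkwa hdh ekiw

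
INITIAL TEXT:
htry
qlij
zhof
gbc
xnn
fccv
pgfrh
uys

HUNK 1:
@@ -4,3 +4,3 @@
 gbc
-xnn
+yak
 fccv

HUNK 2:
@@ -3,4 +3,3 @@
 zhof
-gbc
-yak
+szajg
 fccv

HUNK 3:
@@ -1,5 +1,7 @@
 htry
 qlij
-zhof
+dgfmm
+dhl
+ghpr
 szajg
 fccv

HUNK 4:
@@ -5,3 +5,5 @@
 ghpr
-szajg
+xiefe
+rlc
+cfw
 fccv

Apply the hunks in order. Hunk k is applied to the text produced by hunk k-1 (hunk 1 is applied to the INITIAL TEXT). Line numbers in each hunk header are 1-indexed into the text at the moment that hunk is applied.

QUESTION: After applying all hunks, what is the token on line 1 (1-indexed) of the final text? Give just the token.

Hunk 1: at line 4 remove [xnn] add [yak] -> 8 lines: htry qlij zhof gbc yak fccv pgfrh uys
Hunk 2: at line 3 remove [gbc,yak] add [szajg] -> 7 lines: htry qlij zhof szajg fccv pgfrh uys
Hunk 3: at line 1 remove [zhof] add [dgfmm,dhl,ghpr] -> 9 lines: htry qlij dgfmm dhl ghpr szajg fccv pgfrh uys
Hunk 4: at line 5 remove [szajg] add [xiefe,rlc,cfw] -> 11 lines: htry qlij dgfmm dhl ghpr xiefe rlc cfw fccv pgfrh uys
Final line 1: htry

Answer: htry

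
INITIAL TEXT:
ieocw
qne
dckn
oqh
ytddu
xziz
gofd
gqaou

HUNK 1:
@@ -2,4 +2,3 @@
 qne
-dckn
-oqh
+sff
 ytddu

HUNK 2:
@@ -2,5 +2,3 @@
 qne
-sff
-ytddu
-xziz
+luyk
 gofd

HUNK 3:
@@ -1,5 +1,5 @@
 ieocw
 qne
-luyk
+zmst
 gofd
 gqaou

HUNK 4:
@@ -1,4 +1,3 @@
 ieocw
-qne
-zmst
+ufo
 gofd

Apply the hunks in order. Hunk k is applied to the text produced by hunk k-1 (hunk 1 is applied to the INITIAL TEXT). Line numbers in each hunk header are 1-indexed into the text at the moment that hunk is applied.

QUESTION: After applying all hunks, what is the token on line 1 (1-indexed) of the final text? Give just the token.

Answer: ieocw

Derivation:
Hunk 1: at line 2 remove [dckn,oqh] add [sff] -> 7 lines: ieocw qne sff ytddu xziz gofd gqaou
Hunk 2: at line 2 remove [sff,ytddu,xziz] add [luyk] -> 5 lines: ieocw qne luyk gofd gqaou
Hunk 3: at line 1 remove [luyk] add [zmst] -> 5 lines: ieocw qne zmst gofd gqaou
Hunk 4: at line 1 remove [qne,zmst] add [ufo] -> 4 lines: ieocw ufo gofd gqaou
Final line 1: ieocw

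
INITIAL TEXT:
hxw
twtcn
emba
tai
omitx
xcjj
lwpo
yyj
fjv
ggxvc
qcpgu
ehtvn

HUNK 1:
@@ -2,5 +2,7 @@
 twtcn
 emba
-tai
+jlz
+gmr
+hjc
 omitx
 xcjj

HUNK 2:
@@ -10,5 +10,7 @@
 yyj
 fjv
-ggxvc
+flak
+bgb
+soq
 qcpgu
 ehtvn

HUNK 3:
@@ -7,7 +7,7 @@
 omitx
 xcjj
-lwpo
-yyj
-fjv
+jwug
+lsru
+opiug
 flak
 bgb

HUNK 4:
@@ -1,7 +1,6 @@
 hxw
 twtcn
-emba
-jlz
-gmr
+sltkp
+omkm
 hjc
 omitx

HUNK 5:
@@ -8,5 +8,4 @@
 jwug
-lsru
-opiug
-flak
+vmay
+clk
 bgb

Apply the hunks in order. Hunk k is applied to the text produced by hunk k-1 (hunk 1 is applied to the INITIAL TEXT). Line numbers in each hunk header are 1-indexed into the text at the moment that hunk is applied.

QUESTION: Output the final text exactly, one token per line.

Answer: hxw
twtcn
sltkp
omkm
hjc
omitx
xcjj
jwug
vmay
clk
bgb
soq
qcpgu
ehtvn

Derivation:
Hunk 1: at line 2 remove [tai] add [jlz,gmr,hjc] -> 14 lines: hxw twtcn emba jlz gmr hjc omitx xcjj lwpo yyj fjv ggxvc qcpgu ehtvn
Hunk 2: at line 10 remove [ggxvc] add [flak,bgb,soq] -> 16 lines: hxw twtcn emba jlz gmr hjc omitx xcjj lwpo yyj fjv flak bgb soq qcpgu ehtvn
Hunk 3: at line 7 remove [lwpo,yyj,fjv] add [jwug,lsru,opiug] -> 16 lines: hxw twtcn emba jlz gmr hjc omitx xcjj jwug lsru opiug flak bgb soq qcpgu ehtvn
Hunk 4: at line 1 remove [emba,jlz,gmr] add [sltkp,omkm] -> 15 lines: hxw twtcn sltkp omkm hjc omitx xcjj jwug lsru opiug flak bgb soq qcpgu ehtvn
Hunk 5: at line 8 remove [lsru,opiug,flak] add [vmay,clk] -> 14 lines: hxw twtcn sltkp omkm hjc omitx xcjj jwug vmay clk bgb soq qcpgu ehtvn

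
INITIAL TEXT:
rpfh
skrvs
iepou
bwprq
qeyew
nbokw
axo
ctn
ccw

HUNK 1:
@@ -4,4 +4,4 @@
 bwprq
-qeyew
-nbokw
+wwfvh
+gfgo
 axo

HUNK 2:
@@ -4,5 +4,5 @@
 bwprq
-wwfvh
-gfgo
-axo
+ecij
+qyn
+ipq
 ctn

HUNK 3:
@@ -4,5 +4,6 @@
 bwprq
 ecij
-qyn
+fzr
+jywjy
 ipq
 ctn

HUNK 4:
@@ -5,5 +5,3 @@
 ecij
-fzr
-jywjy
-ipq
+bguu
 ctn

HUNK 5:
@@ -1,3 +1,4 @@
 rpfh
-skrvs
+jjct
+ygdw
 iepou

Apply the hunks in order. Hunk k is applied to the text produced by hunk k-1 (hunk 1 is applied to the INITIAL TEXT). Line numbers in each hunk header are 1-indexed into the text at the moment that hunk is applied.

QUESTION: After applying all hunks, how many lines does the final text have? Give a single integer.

Hunk 1: at line 4 remove [qeyew,nbokw] add [wwfvh,gfgo] -> 9 lines: rpfh skrvs iepou bwprq wwfvh gfgo axo ctn ccw
Hunk 2: at line 4 remove [wwfvh,gfgo,axo] add [ecij,qyn,ipq] -> 9 lines: rpfh skrvs iepou bwprq ecij qyn ipq ctn ccw
Hunk 3: at line 4 remove [qyn] add [fzr,jywjy] -> 10 lines: rpfh skrvs iepou bwprq ecij fzr jywjy ipq ctn ccw
Hunk 4: at line 5 remove [fzr,jywjy,ipq] add [bguu] -> 8 lines: rpfh skrvs iepou bwprq ecij bguu ctn ccw
Hunk 5: at line 1 remove [skrvs] add [jjct,ygdw] -> 9 lines: rpfh jjct ygdw iepou bwprq ecij bguu ctn ccw
Final line count: 9

Answer: 9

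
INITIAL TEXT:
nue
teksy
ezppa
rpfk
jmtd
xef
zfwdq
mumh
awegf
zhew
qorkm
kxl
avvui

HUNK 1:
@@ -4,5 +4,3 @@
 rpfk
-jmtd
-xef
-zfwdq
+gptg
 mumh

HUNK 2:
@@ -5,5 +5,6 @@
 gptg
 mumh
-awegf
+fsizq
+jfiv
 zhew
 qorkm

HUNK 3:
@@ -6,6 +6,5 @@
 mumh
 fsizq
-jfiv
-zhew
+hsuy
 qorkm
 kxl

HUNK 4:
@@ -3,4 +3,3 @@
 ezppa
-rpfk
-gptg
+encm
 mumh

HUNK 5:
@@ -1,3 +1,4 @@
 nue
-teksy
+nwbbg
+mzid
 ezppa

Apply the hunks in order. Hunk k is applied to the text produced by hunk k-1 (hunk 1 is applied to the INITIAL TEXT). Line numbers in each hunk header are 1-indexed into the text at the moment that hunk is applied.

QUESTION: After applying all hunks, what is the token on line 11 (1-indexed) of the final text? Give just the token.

Answer: avvui

Derivation:
Hunk 1: at line 4 remove [jmtd,xef,zfwdq] add [gptg] -> 11 lines: nue teksy ezppa rpfk gptg mumh awegf zhew qorkm kxl avvui
Hunk 2: at line 5 remove [awegf] add [fsizq,jfiv] -> 12 lines: nue teksy ezppa rpfk gptg mumh fsizq jfiv zhew qorkm kxl avvui
Hunk 3: at line 6 remove [jfiv,zhew] add [hsuy] -> 11 lines: nue teksy ezppa rpfk gptg mumh fsizq hsuy qorkm kxl avvui
Hunk 4: at line 3 remove [rpfk,gptg] add [encm] -> 10 lines: nue teksy ezppa encm mumh fsizq hsuy qorkm kxl avvui
Hunk 5: at line 1 remove [teksy] add [nwbbg,mzid] -> 11 lines: nue nwbbg mzid ezppa encm mumh fsizq hsuy qorkm kxl avvui
Final line 11: avvui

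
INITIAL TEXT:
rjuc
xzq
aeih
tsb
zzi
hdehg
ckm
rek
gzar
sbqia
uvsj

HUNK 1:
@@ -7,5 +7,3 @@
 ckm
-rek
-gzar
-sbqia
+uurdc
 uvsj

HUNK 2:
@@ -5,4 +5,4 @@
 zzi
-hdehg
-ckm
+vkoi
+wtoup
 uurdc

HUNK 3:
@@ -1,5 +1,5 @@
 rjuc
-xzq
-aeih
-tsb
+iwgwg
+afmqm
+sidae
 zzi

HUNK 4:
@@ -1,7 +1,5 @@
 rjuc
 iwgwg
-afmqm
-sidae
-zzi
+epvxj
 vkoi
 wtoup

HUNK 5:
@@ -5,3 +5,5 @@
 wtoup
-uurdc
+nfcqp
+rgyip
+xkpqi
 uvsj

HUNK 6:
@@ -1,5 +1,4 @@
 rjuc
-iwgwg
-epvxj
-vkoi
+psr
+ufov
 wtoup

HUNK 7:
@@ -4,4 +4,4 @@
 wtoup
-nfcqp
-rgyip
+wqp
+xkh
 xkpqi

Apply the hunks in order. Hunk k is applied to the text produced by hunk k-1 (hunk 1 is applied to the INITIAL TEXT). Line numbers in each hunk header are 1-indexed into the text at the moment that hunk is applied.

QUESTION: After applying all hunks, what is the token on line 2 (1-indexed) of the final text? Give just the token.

Hunk 1: at line 7 remove [rek,gzar,sbqia] add [uurdc] -> 9 lines: rjuc xzq aeih tsb zzi hdehg ckm uurdc uvsj
Hunk 2: at line 5 remove [hdehg,ckm] add [vkoi,wtoup] -> 9 lines: rjuc xzq aeih tsb zzi vkoi wtoup uurdc uvsj
Hunk 3: at line 1 remove [xzq,aeih,tsb] add [iwgwg,afmqm,sidae] -> 9 lines: rjuc iwgwg afmqm sidae zzi vkoi wtoup uurdc uvsj
Hunk 4: at line 1 remove [afmqm,sidae,zzi] add [epvxj] -> 7 lines: rjuc iwgwg epvxj vkoi wtoup uurdc uvsj
Hunk 5: at line 5 remove [uurdc] add [nfcqp,rgyip,xkpqi] -> 9 lines: rjuc iwgwg epvxj vkoi wtoup nfcqp rgyip xkpqi uvsj
Hunk 6: at line 1 remove [iwgwg,epvxj,vkoi] add [psr,ufov] -> 8 lines: rjuc psr ufov wtoup nfcqp rgyip xkpqi uvsj
Hunk 7: at line 4 remove [nfcqp,rgyip] add [wqp,xkh] -> 8 lines: rjuc psr ufov wtoup wqp xkh xkpqi uvsj
Final line 2: psr

Answer: psr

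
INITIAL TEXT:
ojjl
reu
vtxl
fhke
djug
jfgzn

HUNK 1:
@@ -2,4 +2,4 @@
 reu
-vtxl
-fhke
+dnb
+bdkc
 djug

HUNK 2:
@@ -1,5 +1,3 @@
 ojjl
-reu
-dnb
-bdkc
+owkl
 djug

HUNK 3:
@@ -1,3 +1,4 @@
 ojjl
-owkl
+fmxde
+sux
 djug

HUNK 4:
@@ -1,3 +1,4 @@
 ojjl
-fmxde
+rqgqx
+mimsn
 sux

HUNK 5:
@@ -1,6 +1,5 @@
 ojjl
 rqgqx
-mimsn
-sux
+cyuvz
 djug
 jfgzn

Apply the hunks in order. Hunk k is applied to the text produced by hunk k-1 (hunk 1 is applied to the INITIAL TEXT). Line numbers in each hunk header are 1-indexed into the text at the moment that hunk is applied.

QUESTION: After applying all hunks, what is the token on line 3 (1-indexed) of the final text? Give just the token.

Hunk 1: at line 2 remove [vtxl,fhke] add [dnb,bdkc] -> 6 lines: ojjl reu dnb bdkc djug jfgzn
Hunk 2: at line 1 remove [reu,dnb,bdkc] add [owkl] -> 4 lines: ojjl owkl djug jfgzn
Hunk 3: at line 1 remove [owkl] add [fmxde,sux] -> 5 lines: ojjl fmxde sux djug jfgzn
Hunk 4: at line 1 remove [fmxde] add [rqgqx,mimsn] -> 6 lines: ojjl rqgqx mimsn sux djug jfgzn
Hunk 5: at line 1 remove [mimsn,sux] add [cyuvz] -> 5 lines: ojjl rqgqx cyuvz djug jfgzn
Final line 3: cyuvz

Answer: cyuvz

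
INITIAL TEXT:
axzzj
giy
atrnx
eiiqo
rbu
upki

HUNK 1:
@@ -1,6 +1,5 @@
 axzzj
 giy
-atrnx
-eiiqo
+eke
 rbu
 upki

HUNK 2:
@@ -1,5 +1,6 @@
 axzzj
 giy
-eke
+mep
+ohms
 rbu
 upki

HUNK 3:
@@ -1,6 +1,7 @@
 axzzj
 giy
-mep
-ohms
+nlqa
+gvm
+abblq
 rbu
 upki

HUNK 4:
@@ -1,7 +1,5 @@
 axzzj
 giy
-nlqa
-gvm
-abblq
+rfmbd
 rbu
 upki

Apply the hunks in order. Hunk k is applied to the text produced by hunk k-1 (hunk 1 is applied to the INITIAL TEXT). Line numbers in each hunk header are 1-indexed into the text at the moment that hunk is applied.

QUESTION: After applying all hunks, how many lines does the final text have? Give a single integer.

Hunk 1: at line 1 remove [atrnx,eiiqo] add [eke] -> 5 lines: axzzj giy eke rbu upki
Hunk 2: at line 1 remove [eke] add [mep,ohms] -> 6 lines: axzzj giy mep ohms rbu upki
Hunk 3: at line 1 remove [mep,ohms] add [nlqa,gvm,abblq] -> 7 lines: axzzj giy nlqa gvm abblq rbu upki
Hunk 4: at line 1 remove [nlqa,gvm,abblq] add [rfmbd] -> 5 lines: axzzj giy rfmbd rbu upki
Final line count: 5

Answer: 5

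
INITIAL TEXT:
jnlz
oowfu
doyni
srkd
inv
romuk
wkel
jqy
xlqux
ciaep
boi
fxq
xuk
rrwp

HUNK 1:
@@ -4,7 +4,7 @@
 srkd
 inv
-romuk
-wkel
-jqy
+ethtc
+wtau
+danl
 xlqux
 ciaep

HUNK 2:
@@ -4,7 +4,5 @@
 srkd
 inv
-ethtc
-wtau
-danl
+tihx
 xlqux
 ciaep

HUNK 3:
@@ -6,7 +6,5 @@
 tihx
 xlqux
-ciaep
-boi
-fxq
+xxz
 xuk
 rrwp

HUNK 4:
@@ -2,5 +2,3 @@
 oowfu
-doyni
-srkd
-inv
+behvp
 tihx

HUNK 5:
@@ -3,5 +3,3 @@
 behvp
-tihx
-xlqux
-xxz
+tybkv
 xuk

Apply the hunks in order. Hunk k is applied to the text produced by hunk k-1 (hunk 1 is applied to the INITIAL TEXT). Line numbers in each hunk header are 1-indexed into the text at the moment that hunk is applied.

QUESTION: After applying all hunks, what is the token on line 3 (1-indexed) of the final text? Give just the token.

Answer: behvp

Derivation:
Hunk 1: at line 4 remove [romuk,wkel,jqy] add [ethtc,wtau,danl] -> 14 lines: jnlz oowfu doyni srkd inv ethtc wtau danl xlqux ciaep boi fxq xuk rrwp
Hunk 2: at line 4 remove [ethtc,wtau,danl] add [tihx] -> 12 lines: jnlz oowfu doyni srkd inv tihx xlqux ciaep boi fxq xuk rrwp
Hunk 3: at line 6 remove [ciaep,boi,fxq] add [xxz] -> 10 lines: jnlz oowfu doyni srkd inv tihx xlqux xxz xuk rrwp
Hunk 4: at line 2 remove [doyni,srkd,inv] add [behvp] -> 8 lines: jnlz oowfu behvp tihx xlqux xxz xuk rrwp
Hunk 5: at line 3 remove [tihx,xlqux,xxz] add [tybkv] -> 6 lines: jnlz oowfu behvp tybkv xuk rrwp
Final line 3: behvp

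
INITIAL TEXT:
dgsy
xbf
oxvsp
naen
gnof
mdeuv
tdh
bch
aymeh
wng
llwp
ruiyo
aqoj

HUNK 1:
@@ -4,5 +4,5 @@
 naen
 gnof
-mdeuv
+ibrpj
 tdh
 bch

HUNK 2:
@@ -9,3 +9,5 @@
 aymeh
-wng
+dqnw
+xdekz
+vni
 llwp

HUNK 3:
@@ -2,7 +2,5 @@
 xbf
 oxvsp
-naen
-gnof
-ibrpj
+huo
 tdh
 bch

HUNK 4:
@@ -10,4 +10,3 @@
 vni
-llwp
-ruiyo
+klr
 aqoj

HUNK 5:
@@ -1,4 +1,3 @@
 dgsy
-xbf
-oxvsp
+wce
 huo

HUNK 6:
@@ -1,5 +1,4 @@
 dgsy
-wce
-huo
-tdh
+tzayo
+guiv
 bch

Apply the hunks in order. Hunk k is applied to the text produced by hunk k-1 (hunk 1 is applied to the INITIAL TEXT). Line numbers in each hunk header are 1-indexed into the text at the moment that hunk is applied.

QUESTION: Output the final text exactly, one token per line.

Answer: dgsy
tzayo
guiv
bch
aymeh
dqnw
xdekz
vni
klr
aqoj

Derivation:
Hunk 1: at line 4 remove [mdeuv] add [ibrpj] -> 13 lines: dgsy xbf oxvsp naen gnof ibrpj tdh bch aymeh wng llwp ruiyo aqoj
Hunk 2: at line 9 remove [wng] add [dqnw,xdekz,vni] -> 15 lines: dgsy xbf oxvsp naen gnof ibrpj tdh bch aymeh dqnw xdekz vni llwp ruiyo aqoj
Hunk 3: at line 2 remove [naen,gnof,ibrpj] add [huo] -> 13 lines: dgsy xbf oxvsp huo tdh bch aymeh dqnw xdekz vni llwp ruiyo aqoj
Hunk 4: at line 10 remove [llwp,ruiyo] add [klr] -> 12 lines: dgsy xbf oxvsp huo tdh bch aymeh dqnw xdekz vni klr aqoj
Hunk 5: at line 1 remove [xbf,oxvsp] add [wce] -> 11 lines: dgsy wce huo tdh bch aymeh dqnw xdekz vni klr aqoj
Hunk 6: at line 1 remove [wce,huo,tdh] add [tzayo,guiv] -> 10 lines: dgsy tzayo guiv bch aymeh dqnw xdekz vni klr aqoj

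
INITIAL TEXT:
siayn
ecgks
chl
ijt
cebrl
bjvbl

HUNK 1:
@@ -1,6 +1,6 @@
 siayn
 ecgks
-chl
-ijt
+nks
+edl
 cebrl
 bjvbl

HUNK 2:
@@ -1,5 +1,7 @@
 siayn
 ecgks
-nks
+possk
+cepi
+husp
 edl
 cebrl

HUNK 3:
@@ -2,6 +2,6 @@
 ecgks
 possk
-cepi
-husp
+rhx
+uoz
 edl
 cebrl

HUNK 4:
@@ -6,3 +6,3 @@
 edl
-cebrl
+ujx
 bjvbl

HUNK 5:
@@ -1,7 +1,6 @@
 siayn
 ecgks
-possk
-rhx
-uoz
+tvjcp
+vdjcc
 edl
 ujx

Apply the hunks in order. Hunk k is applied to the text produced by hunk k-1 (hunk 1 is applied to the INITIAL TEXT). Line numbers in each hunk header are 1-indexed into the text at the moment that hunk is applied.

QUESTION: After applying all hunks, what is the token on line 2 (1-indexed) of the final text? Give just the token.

Hunk 1: at line 1 remove [chl,ijt] add [nks,edl] -> 6 lines: siayn ecgks nks edl cebrl bjvbl
Hunk 2: at line 1 remove [nks] add [possk,cepi,husp] -> 8 lines: siayn ecgks possk cepi husp edl cebrl bjvbl
Hunk 3: at line 2 remove [cepi,husp] add [rhx,uoz] -> 8 lines: siayn ecgks possk rhx uoz edl cebrl bjvbl
Hunk 4: at line 6 remove [cebrl] add [ujx] -> 8 lines: siayn ecgks possk rhx uoz edl ujx bjvbl
Hunk 5: at line 1 remove [possk,rhx,uoz] add [tvjcp,vdjcc] -> 7 lines: siayn ecgks tvjcp vdjcc edl ujx bjvbl
Final line 2: ecgks

Answer: ecgks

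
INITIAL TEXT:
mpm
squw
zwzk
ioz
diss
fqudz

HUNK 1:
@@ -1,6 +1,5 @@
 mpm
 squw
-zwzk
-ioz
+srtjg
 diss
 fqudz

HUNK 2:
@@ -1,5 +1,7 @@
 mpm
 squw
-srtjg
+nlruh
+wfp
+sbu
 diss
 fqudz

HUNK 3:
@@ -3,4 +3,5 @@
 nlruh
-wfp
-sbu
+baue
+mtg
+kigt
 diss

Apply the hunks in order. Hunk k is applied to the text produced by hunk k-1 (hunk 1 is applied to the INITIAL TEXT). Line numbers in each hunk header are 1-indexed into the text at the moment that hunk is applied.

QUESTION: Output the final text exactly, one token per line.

Answer: mpm
squw
nlruh
baue
mtg
kigt
diss
fqudz

Derivation:
Hunk 1: at line 1 remove [zwzk,ioz] add [srtjg] -> 5 lines: mpm squw srtjg diss fqudz
Hunk 2: at line 1 remove [srtjg] add [nlruh,wfp,sbu] -> 7 lines: mpm squw nlruh wfp sbu diss fqudz
Hunk 3: at line 3 remove [wfp,sbu] add [baue,mtg,kigt] -> 8 lines: mpm squw nlruh baue mtg kigt diss fqudz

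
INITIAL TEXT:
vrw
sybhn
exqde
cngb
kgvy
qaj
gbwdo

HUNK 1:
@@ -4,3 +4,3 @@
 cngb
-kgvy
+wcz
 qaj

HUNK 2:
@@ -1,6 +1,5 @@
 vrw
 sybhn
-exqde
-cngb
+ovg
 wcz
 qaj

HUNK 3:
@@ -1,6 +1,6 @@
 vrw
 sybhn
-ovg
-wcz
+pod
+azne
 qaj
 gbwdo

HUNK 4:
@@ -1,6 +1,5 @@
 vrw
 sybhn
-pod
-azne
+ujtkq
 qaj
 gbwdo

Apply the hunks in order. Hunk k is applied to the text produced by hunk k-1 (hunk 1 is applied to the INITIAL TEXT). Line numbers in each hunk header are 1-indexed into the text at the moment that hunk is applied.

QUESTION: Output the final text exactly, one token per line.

Hunk 1: at line 4 remove [kgvy] add [wcz] -> 7 lines: vrw sybhn exqde cngb wcz qaj gbwdo
Hunk 2: at line 1 remove [exqde,cngb] add [ovg] -> 6 lines: vrw sybhn ovg wcz qaj gbwdo
Hunk 3: at line 1 remove [ovg,wcz] add [pod,azne] -> 6 lines: vrw sybhn pod azne qaj gbwdo
Hunk 4: at line 1 remove [pod,azne] add [ujtkq] -> 5 lines: vrw sybhn ujtkq qaj gbwdo

Answer: vrw
sybhn
ujtkq
qaj
gbwdo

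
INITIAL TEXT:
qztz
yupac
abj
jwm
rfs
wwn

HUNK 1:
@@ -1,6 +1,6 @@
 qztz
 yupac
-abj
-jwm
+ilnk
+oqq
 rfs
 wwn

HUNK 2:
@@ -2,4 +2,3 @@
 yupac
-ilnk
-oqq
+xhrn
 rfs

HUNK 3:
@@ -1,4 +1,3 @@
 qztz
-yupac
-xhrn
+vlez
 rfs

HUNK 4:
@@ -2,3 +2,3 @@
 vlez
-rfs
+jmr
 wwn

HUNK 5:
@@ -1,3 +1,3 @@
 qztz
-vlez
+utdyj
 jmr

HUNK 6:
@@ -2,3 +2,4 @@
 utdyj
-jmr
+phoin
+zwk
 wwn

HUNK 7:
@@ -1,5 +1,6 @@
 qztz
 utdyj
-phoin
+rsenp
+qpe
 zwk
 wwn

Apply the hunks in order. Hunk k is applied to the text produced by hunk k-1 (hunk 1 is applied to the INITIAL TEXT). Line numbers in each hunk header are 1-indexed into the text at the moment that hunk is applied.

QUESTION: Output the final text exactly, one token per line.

Hunk 1: at line 1 remove [abj,jwm] add [ilnk,oqq] -> 6 lines: qztz yupac ilnk oqq rfs wwn
Hunk 2: at line 2 remove [ilnk,oqq] add [xhrn] -> 5 lines: qztz yupac xhrn rfs wwn
Hunk 3: at line 1 remove [yupac,xhrn] add [vlez] -> 4 lines: qztz vlez rfs wwn
Hunk 4: at line 2 remove [rfs] add [jmr] -> 4 lines: qztz vlez jmr wwn
Hunk 5: at line 1 remove [vlez] add [utdyj] -> 4 lines: qztz utdyj jmr wwn
Hunk 6: at line 2 remove [jmr] add [phoin,zwk] -> 5 lines: qztz utdyj phoin zwk wwn
Hunk 7: at line 1 remove [phoin] add [rsenp,qpe] -> 6 lines: qztz utdyj rsenp qpe zwk wwn

Answer: qztz
utdyj
rsenp
qpe
zwk
wwn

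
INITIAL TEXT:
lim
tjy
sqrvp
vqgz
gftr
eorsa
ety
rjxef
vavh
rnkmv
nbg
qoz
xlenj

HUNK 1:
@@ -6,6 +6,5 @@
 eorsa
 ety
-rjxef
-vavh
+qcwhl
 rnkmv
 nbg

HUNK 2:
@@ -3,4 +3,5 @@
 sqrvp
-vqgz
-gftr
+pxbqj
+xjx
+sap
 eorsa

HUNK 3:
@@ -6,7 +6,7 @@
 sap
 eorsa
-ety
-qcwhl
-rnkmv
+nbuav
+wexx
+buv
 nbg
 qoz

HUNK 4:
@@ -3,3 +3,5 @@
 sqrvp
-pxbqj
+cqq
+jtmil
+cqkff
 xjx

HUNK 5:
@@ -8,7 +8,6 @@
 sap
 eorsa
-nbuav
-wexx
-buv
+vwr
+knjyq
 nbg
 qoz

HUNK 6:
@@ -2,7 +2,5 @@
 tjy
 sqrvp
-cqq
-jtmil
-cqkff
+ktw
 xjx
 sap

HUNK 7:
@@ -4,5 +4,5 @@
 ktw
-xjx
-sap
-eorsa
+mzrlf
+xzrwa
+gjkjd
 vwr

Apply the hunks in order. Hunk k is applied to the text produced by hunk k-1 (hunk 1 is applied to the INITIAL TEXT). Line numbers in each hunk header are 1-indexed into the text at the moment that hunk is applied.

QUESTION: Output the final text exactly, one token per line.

Answer: lim
tjy
sqrvp
ktw
mzrlf
xzrwa
gjkjd
vwr
knjyq
nbg
qoz
xlenj

Derivation:
Hunk 1: at line 6 remove [rjxef,vavh] add [qcwhl] -> 12 lines: lim tjy sqrvp vqgz gftr eorsa ety qcwhl rnkmv nbg qoz xlenj
Hunk 2: at line 3 remove [vqgz,gftr] add [pxbqj,xjx,sap] -> 13 lines: lim tjy sqrvp pxbqj xjx sap eorsa ety qcwhl rnkmv nbg qoz xlenj
Hunk 3: at line 6 remove [ety,qcwhl,rnkmv] add [nbuav,wexx,buv] -> 13 lines: lim tjy sqrvp pxbqj xjx sap eorsa nbuav wexx buv nbg qoz xlenj
Hunk 4: at line 3 remove [pxbqj] add [cqq,jtmil,cqkff] -> 15 lines: lim tjy sqrvp cqq jtmil cqkff xjx sap eorsa nbuav wexx buv nbg qoz xlenj
Hunk 5: at line 8 remove [nbuav,wexx,buv] add [vwr,knjyq] -> 14 lines: lim tjy sqrvp cqq jtmil cqkff xjx sap eorsa vwr knjyq nbg qoz xlenj
Hunk 6: at line 2 remove [cqq,jtmil,cqkff] add [ktw] -> 12 lines: lim tjy sqrvp ktw xjx sap eorsa vwr knjyq nbg qoz xlenj
Hunk 7: at line 4 remove [xjx,sap,eorsa] add [mzrlf,xzrwa,gjkjd] -> 12 lines: lim tjy sqrvp ktw mzrlf xzrwa gjkjd vwr knjyq nbg qoz xlenj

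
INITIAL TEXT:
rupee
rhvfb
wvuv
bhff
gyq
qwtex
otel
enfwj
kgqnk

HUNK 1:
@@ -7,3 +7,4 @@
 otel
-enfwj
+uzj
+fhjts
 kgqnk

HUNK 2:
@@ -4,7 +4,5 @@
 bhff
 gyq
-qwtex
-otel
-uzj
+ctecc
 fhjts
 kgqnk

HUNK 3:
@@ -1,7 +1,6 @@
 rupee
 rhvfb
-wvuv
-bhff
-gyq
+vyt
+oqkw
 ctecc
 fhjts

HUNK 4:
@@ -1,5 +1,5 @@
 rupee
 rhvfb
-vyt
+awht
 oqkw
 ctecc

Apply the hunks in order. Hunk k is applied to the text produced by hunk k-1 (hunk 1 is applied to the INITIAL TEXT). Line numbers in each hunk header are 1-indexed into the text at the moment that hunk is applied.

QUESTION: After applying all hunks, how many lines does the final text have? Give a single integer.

Answer: 7

Derivation:
Hunk 1: at line 7 remove [enfwj] add [uzj,fhjts] -> 10 lines: rupee rhvfb wvuv bhff gyq qwtex otel uzj fhjts kgqnk
Hunk 2: at line 4 remove [qwtex,otel,uzj] add [ctecc] -> 8 lines: rupee rhvfb wvuv bhff gyq ctecc fhjts kgqnk
Hunk 3: at line 1 remove [wvuv,bhff,gyq] add [vyt,oqkw] -> 7 lines: rupee rhvfb vyt oqkw ctecc fhjts kgqnk
Hunk 4: at line 1 remove [vyt] add [awht] -> 7 lines: rupee rhvfb awht oqkw ctecc fhjts kgqnk
Final line count: 7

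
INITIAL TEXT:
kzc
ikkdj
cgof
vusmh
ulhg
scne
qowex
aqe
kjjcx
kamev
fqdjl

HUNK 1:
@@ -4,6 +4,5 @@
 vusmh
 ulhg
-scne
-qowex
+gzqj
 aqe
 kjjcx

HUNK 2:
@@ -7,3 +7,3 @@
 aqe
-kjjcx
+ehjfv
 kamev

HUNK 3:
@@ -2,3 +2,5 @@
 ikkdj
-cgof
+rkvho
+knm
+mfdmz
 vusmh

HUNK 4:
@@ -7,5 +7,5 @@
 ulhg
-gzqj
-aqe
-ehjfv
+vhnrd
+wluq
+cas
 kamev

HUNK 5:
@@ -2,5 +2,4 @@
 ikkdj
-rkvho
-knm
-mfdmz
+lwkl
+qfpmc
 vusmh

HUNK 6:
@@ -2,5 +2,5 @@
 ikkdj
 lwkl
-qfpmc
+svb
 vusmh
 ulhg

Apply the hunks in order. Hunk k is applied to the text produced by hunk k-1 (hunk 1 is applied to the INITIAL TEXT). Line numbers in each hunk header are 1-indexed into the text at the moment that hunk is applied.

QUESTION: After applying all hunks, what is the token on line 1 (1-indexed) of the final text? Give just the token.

Answer: kzc

Derivation:
Hunk 1: at line 4 remove [scne,qowex] add [gzqj] -> 10 lines: kzc ikkdj cgof vusmh ulhg gzqj aqe kjjcx kamev fqdjl
Hunk 2: at line 7 remove [kjjcx] add [ehjfv] -> 10 lines: kzc ikkdj cgof vusmh ulhg gzqj aqe ehjfv kamev fqdjl
Hunk 3: at line 2 remove [cgof] add [rkvho,knm,mfdmz] -> 12 lines: kzc ikkdj rkvho knm mfdmz vusmh ulhg gzqj aqe ehjfv kamev fqdjl
Hunk 4: at line 7 remove [gzqj,aqe,ehjfv] add [vhnrd,wluq,cas] -> 12 lines: kzc ikkdj rkvho knm mfdmz vusmh ulhg vhnrd wluq cas kamev fqdjl
Hunk 5: at line 2 remove [rkvho,knm,mfdmz] add [lwkl,qfpmc] -> 11 lines: kzc ikkdj lwkl qfpmc vusmh ulhg vhnrd wluq cas kamev fqdjl
Hunk 6: at line 2 remove [qfpmc] add [svb] -> 11 lines: kzc ikkdj lwkl svb vusmh ulhg vhnrd wluq cas kamev fqdjl
Final line 1: kzc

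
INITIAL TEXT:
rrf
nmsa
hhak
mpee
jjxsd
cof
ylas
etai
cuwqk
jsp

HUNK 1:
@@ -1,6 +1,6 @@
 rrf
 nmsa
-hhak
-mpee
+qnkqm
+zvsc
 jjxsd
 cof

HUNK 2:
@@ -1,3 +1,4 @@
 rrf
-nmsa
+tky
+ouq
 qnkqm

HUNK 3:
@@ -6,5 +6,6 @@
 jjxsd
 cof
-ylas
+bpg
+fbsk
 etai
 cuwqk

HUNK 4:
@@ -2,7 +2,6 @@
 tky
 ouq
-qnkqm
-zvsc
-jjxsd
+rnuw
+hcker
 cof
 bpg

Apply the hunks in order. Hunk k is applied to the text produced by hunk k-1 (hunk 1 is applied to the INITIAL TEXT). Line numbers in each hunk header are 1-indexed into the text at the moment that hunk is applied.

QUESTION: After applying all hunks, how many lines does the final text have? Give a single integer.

Answer: 11

Derivation:
Hunk 1: at line 1 remove [hhak,mpee] add [qnkqm,zvsc] -> 10 lines: rrf nmsa qnkqm zvsc jjxsd cof ylas etai cuwqk jsp
Hunk 2: at line 1 remove [nmsa] add [tky,ouq] -> 11 lines: rrf tky ouq qnkqm zvsc jjxsd cof ylas etai cuwqk jsp
Hunk 3: at line 6 remove [ylas] add [bpg,fbsk] -> 12 lines: rrf tky ouq qnkqm zvsc jjxsd cof bpg fbsk etai cuwqk jsp
Hunk 4: at line 2 remove [qnkqm,zvsc,jjxsd] add [rnuw,hcker] -> 11 lines: rrf tky ouq rnuw hcker cof bpg fbsk etai cuwqk jsp
Final line count: 11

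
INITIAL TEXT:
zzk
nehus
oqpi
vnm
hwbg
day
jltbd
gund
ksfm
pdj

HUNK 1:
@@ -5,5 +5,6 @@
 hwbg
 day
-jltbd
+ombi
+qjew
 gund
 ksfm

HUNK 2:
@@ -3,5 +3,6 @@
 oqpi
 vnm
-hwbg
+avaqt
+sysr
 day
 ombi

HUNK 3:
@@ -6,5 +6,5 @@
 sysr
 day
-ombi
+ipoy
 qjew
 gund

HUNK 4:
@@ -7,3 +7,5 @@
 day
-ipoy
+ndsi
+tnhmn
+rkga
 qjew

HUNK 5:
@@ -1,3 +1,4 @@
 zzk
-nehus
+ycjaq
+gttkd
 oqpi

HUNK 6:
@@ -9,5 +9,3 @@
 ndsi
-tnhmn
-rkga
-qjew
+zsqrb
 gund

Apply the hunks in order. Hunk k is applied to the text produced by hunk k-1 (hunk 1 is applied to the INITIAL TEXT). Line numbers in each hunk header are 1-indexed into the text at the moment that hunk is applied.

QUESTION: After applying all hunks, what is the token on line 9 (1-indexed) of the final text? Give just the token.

Hunk 1: at line 5 remove [jltbd] add [ombi,qjew] -> 11 lines: zzk nehus oqpi vnm hwbg day ombi qjew gund ksfm pdj
Hunk 2: at line 3 remove [hwbg] add [avaqt,sysr] -> 12 lines: zzk nehus oqpi vnm avaqt sysr day ombi qjew gund ksfm pdj
Hunk 3: at line 6 remove [ombi] add [ipoy] -> 12 lines: zzk nehus oqpi vnm avaqt sysr day ipoy qjew gund ksfm pdj
Hunk 4: at line 7 remove [ipoy] add [ndsi,tnhmn,rkga] -> 14 lines: zzk nehus oqpi vnm avaqt sysr day ndsi tnhmn rkga qjew gund ksfm pdj
Hunk 5: at line 1 remove [nehus] add [ycjaq,gttkd] -> 15 lines: zzk ycjaq gttkd oqpi vnm avaqt sysr day ndsi tnhmn rkga qjew gund ksfm pdj
Hunk 6: at line 9 remove [tnhmn,rkga,qjew] add [zsqrb] -> 13 lines: zzk ycjaq gttkd oqpi vnm avaqt sysr day ndsi zsqrb gund ksfm pdj
Final line 9: ndsi

Answer: ndsi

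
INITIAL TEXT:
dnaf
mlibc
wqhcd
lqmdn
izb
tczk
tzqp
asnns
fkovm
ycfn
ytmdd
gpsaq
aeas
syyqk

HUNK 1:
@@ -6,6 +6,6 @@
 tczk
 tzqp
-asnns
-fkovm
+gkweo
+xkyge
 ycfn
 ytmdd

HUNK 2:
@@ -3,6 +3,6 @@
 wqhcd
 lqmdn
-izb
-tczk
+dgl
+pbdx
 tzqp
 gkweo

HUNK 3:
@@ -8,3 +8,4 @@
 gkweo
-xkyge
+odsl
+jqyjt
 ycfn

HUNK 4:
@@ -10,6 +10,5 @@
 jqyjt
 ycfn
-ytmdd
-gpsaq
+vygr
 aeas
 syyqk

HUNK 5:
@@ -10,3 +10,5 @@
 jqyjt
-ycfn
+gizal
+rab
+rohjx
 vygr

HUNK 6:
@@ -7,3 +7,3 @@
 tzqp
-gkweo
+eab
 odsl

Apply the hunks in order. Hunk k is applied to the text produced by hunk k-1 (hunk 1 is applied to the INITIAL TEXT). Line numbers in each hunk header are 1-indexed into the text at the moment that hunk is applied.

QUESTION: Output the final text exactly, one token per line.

Answer: dnaf
mlibc
wqhcd
lqmdn
dgl
pbdx
tzqp
eab
odsl
jqyjt
gizal
rab
rohjx
vygr
aeas
syyqk

Derivation:
Hunk 1: at line 6 remove [asnns,fkovm] add [gkweo,xkyge] -> 14 lines: dnaf mlibc wqhcd lqmdn izb tczk tzqp gkweo xkyge ycfn ytmdd gpsaq aeas syyqk
Hunk 2: at line 3 remove [izb,tczk] add [dgl,pbdx] -> 14 lines: dnaf mlibc wqhcd lqmdn dgl pbdx tzqp gkweo xkyge ycfn ytmdd gpsaq aeas syyqk
Hunk 3: at line 8 remove [xkyge] add [odsl,jqyjt] -> 15 lines: dnaf mlibc wqhcd lqmdn dgl pbdx tzqp gkweo odsl jqyjt ycfn ytmdd gpsaq aeas syyqk
Hunk 4: at line 10 remove [ytmdd,gpsaq] add [vygr] -> 14 lines: dnaf mlibc wqhcd lqmdn dgl pbdx tzqp gkweo odsl jqyjt ycfn vygr aeas syyqk
Hunk 5: at line 10 remove [ycfn] add [gizal,rab,rohjx] -> 16 lines: dnaf mlibc wqhcd lqmdn dgl pbdx tzqp gkweo odsl jqyjt gizal rab rohjx vygr aeas syyqk
Hunk 6: at line 7 remove [gkweo] add [eab] -> 16 lines: dnaf mlibc wqhcd lqmdn dgl pbdx tzqp eab odsl jqyjt gizal rab rohjx vygr aeas syyqk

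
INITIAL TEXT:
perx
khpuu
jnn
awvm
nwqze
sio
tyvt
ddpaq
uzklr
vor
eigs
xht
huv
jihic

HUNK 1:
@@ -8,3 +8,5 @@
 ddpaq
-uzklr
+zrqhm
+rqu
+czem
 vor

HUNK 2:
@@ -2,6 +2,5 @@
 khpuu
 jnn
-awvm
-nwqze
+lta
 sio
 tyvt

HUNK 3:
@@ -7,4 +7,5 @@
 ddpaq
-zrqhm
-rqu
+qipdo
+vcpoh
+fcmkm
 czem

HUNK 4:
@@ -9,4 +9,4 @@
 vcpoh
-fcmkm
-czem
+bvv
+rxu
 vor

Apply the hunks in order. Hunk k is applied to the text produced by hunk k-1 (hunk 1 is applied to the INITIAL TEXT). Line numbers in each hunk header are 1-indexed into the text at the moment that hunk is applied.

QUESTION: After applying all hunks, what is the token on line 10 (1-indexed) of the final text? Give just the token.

Answer: bvv

Derivation:
Hunk 1: at line 8 remove [uzklr] add [zrqhm,rqu,czem] -> 16 lines: perx khpuu jnn awvm nwqze sio tyvt ddpaq zrqhm rqu czem vor eigs xht huv jihic
Hunk 2: at line 2 remove [awvm,nwqze] add [lta] -> 15 lines: perx khpuu jnn lta sio tyvt ddpaq zrqhm rqu czem vor eigs xht huv jihic
Hunk 3: at line 7 remove [zrqhm,rqu] add [qipdo,vcpoh,fcmkm] -> 16 lines: perx khpuu jnn lta sio tyvt ddpaq qipdo vcpoh fcmkm czem vor eigs xht huv jihic
Hunk 4: at line 9 remove [fcmkm,czem] add [bvv,rxu] -> 16 lines: perx khpuu jnn lta sio tyvt ddpaq qipdo vcpoh bvv rxu vor eigs xht huv jihic
Final line 10: bvv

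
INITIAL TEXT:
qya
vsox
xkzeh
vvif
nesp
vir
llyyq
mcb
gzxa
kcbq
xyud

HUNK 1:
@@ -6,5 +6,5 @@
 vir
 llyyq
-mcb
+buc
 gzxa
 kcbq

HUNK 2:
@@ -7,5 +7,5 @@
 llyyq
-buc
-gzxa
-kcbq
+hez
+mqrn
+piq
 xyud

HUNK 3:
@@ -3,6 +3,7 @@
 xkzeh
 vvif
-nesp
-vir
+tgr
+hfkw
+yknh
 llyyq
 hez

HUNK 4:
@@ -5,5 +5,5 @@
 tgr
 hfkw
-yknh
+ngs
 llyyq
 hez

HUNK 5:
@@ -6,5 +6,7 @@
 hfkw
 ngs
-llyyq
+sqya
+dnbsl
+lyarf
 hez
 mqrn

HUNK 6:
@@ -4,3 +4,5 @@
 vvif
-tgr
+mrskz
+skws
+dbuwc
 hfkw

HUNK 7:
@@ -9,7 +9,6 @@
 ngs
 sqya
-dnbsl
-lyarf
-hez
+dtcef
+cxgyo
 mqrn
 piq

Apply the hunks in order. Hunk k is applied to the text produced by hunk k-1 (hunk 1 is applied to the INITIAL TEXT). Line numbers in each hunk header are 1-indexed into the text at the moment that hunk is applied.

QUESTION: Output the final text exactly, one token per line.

Answer: qya
vsox
xkzeh
vvif
mrskz
skws
dbuwc
hfkw
ngs
sqya
dtcef
cxgyo
mqrn
piq
xyud

Derivation:
Hunk 1: at line 6 remove [mcb] add [buc] -> 11 lines: qya vsox xkzeh vvif nesp vir llyyq buc gzxa kcbq xyud
Hunk 2: at line 7 remove [buc,gzxa,kcbq] add [hez,mqrn,piq] -> 11 lines: qya vsox xkzeh vvif nesp vir llyyq hez mqrn piq xyud
Hunk 3: at line 3 remove [nesp,vir] add [tgr,hfkw,yknh] -> 12 lines: qya vsox xkzeh vvif tgr hfkw yknh llyyq hez mqrn piq xyud
Hunk 4: at line 5 remove [yknh] add [ngs] -> 12 lines: qya vsox xkzeh vvif tgr hfkw ngs llyyq hez mqrn piq xyud
Hunk 5: at line 6 remove [llyyq] add [sqya,dnbsl,lyarf] -> 14 lines: qya vsox xkzeh vvif tgr hfkw ngs sqya dnbsl lyarf hez mqrn piq xyud
Hunk 6: at line 4 remove [tgr] add [mrskz,skws,dbuwc] -> 16 lines: qya vsox xkzeh vvif mrskz skws dbuwc hfkw ngs sqya dnbsl lyarf hez mqrn piq xyud
Hunk 7: at line 9 remove [dnbsl,lyarf,hez] add [dtcef,cxgyo] -> 15 lines: qya vsox xkzeh vvif mrskz skws dbuwc hfkw ngs sqya dtcef cxgyo mqrn piq xyud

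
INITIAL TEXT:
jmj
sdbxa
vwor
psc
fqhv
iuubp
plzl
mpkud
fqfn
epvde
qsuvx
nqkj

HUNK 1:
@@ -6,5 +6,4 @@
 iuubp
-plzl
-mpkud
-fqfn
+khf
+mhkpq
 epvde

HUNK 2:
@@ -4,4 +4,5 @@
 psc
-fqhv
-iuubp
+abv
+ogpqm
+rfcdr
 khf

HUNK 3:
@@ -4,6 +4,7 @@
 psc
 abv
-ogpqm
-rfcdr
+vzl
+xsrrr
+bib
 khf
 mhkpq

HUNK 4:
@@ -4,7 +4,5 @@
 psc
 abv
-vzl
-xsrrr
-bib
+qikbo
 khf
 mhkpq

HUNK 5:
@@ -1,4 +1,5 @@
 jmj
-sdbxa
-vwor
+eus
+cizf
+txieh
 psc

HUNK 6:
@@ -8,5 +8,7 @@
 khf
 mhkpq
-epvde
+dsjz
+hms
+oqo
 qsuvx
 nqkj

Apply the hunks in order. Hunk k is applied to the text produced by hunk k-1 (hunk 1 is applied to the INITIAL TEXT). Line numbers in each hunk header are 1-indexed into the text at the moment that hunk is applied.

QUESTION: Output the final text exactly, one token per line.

Answer: jmj
eus
cizf
txieh
psc
abv
qikbo
khf
mhkpq
dsjz
hms
oqo
qsuvx
nqkj

Derivation:
Hunk 1: at line 6 remove [plzl,mpkud,fqfn] add [khf,mhkpq] -> 11 lines: jmj sdbxa vwor psc fqhv iuubp khf mhkpq epvde qsuvx nqkj
Hunk 2: at line 4 remove [fqhv,iuubp] add [abv,ogpqm,rfcdr] -> 12 lines: jmj sdbxa vwor psc abv ogpqm rfcdr khf mhkpq epvde qsuvx nqkj
Hunk 3: at line 4 remove [ogpqm,rfcdr] add [vzl,xsrrr,bib] -> 13 lines: jmj sdbxa vwor psc abv vzl xsrrr bib khf mhkpq epvde qsuvx nqkj
Hunk 4: at line 4 remove [vzl,xsrrr,bib] add [qikbo] -> 11 lines: jmj sdbxa vwor psc abv qikbo khf mhkpq epvde qsuvx nqkj
Hunk 5: at line 1 remove [sdbxa,vwor] add [eus,cizf,txieh] -> 12 lines: jmj eus cizf txieh psc abv qikbo khf mhkpq epvde qsuvx nqkj
Hunk 6: at line 8 remove [epvde] add [dsjz,hms,oqo] -> 14 lines: jmj eus cizf txieh psc abv qikbo khf mhkpq dsjz hms oqo qsuvx nqkj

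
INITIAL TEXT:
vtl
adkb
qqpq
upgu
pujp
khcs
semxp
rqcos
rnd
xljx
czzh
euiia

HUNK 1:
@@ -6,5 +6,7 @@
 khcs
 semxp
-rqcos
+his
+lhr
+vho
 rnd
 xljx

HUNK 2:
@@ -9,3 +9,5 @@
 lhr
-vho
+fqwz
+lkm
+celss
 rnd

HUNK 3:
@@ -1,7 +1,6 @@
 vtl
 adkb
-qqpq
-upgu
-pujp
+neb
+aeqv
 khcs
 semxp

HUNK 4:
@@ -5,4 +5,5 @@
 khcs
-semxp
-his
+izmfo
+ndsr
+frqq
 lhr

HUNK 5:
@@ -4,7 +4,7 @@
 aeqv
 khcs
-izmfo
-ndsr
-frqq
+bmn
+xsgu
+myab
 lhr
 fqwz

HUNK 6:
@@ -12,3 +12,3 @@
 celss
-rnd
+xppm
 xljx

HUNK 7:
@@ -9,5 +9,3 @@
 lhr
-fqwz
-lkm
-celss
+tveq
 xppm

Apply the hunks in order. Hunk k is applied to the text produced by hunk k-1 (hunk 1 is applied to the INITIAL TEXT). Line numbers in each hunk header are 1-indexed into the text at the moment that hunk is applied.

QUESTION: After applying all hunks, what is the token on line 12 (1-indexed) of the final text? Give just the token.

Answer: xljx

Derivation:
Hunk 1: at line 6 remove [rqcos] add [his,lhr,vho] -> 14 lines: vtl adkb qqpq upgu pujp khcs semxp his lhr vho rnd xljx czzh euiia
Hunk 2: at line 9 remove [vho] add [fqwz,lkm,celss] -> 16 lines: vtl adkb qqpq upgu pujp khcs semxp his lhr fqwz lkm celss rnd xljx czzh euiia
Hunk 3: at line 1 remove [qqpq,upgu,pujp] add [neb,aeqv] -> 15 lines: vtl adkb neb aeqv khcs semxp his lhr fqwz lkm celss rnd xljx czzh euiia
Hunk 4: at line 5 remove [semxp,his] add [izmfo,ndsr,frqq] -> 16 lines: vtl adkb neb aeqv khcs izmfo ndsr frqq lhr fqwz lkm celss rnd xljx czzh euiia
Hunk 5: at line 4 remove [izmfo,ndsr,frqq] add [bmn,xsgu,myab] -> 16 lines: vtl adkb neb aeqv khcs bmn xsgu myab lhr fqwz lkm celss rnd xljx czzh euiia
Hunk 6: at line 12 remove [rnd] add [xppm] -> 16 lines: vtl adkb neb aeqv khcs bmn xsgu myab lhr fqwz lkm celss xppm xljx czzh euiia
Hunk 7: at line 9 remove [fqwz,lkm,celss] add [tveq] -> 14 lines: vtl adkb neb aeqv khcs bmn xsgu myab lhr tveq xppm xljx czzh euiia
Final line 12: xljx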